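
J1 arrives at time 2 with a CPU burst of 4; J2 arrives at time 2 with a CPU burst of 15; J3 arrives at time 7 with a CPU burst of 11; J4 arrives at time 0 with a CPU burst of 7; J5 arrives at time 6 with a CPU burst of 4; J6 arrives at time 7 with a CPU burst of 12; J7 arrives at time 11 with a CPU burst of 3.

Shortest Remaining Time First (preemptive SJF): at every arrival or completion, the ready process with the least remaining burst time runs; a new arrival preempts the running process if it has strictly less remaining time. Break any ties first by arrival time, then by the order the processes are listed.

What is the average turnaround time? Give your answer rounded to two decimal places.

Schedule: | J4 0-2 | J1 2-6 | J5 6-10 | J4 10-11 | J7 11-14 | J4 14-18 | J3 18-29 | J6 29-41 | J2 41-56 |
Completion: J1=6  J2=56  J3=29  J4=18  J5=10  J6=41  J7=14
Turnaround (C−A): J1=4  J2=54  J3=22  J4=18  J5=4  J6=34  J7=3
Turnaround times: J1=4, J2=54, J3=22, J4=18, J5=4, J6=34, J7=3
Average turnaround = (4+54+22+18+4+34+3) / 7 = 139/7 = 19.86

19.86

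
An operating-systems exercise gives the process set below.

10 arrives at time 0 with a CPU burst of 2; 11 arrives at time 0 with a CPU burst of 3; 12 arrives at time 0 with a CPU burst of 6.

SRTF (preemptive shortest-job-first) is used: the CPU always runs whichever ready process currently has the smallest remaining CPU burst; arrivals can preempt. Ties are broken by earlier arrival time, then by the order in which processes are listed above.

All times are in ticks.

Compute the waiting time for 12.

Gantt: | 10 0-2 | 11 2-5 | 12 5-11 |
Completion: 10=2  11=5  12=11
Turnaround (C−A): 10=2  11=5  12=11
Waiting(12) = turnaround − burst = 11 − 6 = 5

5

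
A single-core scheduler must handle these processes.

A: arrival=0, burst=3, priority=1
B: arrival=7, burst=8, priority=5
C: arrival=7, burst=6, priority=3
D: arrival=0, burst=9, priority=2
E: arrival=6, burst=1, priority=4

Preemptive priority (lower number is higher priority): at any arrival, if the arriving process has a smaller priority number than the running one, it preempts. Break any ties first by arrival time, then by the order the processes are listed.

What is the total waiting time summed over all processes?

Gantt: | A 0-3 | D 3-12 | C 12-18 | E 18-19 | B 19-27 |
Completion: A=3  B=27  C=18  D=12  E=19
Turnaround (C−A): A=3  B=20  C=11  D=12  E=13
Waiting = turnaround − burst: A=0, B=12, C=5, D=3, E=12
Total waiting = 0 + 12 + 5 + 3 + 12 = 32

32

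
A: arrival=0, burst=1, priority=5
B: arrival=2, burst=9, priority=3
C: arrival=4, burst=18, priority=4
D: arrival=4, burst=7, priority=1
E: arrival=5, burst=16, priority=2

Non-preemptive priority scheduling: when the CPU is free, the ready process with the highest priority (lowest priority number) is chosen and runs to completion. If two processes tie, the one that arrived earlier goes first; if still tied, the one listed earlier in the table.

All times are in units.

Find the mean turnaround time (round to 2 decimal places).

20.20

Gantt: | A 0-1 | idle 1-2 | B 2-11 | D 11-18 | E 18-34 | C 34-52 |
Completion: A=1  B=11  C=52  D=18  E=34
Turnaround (C−A): A=1  B=9  C=48  D=14  E=29
Turnaround times: A=1, B=9, C=48, D=14, E=29
Average turnaround = (1+9+48+14+29) / 5 = 101/5 = 20.20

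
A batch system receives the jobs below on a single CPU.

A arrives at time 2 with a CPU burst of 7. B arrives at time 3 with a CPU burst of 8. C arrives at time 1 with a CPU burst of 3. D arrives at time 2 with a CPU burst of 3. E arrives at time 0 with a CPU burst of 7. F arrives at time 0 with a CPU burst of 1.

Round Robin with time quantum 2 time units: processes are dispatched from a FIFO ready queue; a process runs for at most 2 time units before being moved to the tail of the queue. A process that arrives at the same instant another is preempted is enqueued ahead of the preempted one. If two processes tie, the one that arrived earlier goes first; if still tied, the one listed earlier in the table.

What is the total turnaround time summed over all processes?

Timeline: | E 0-2 | F 2-3 | C 3-5 | A 5-7 | D 7-9 | E 9-11 | B 11-13 | C 13-14 | A 14-16 | D 16-17 | E 17-19 | B 19-21 | A 21-23 | E 23-24 | B 24-26 | A 26-27 | B 27-29 |
Completion: A=27  B=29  C=14  D=17  E=24  F=3
Turnaround = completion − arrival: A=25, B=26, C=13, D=15, E=24, F=3
Total turnaround = 25 + 26 + 13 + 15 + 24 + 3 = 106

106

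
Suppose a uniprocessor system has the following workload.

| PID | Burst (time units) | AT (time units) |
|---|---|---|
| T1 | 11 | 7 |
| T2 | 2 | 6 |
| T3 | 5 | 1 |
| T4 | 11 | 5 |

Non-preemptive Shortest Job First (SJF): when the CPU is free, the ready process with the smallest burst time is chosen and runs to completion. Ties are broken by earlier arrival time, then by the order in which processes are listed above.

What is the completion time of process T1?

30

Timeline: | idle 0-1 | T3 1-6 | T2 6-8 | T4 8-19 | T1 19-30 |
Completion: T1=30  T2=8  T3=6  T4=19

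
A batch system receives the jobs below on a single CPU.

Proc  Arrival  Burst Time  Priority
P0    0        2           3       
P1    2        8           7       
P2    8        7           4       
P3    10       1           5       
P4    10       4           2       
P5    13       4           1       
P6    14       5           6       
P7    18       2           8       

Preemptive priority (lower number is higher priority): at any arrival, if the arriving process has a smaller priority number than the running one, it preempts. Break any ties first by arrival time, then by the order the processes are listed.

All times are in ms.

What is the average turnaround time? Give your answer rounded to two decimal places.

Schedule: | P0 0-2 | P1 2-8 | P2 8-10 | P4 10-13 | P5 13-17 | P4 17-18 | P2 18-23 | P3 23-24 | P6 24-29 | P1 29-31 | P7 31-33 |
Completion: P0=2  P1=31  P2=23  P3=24  P4=18  P5=17  P6=29  P7=33
Turnaround times: P0=2, P1=29, P2=15, P3=14, P4=8, P5=4, P6=15, P7=15
Average turnaround = (2+29+15+14+8+4+15+15) / 8 = 102/8 = 12.75

12.75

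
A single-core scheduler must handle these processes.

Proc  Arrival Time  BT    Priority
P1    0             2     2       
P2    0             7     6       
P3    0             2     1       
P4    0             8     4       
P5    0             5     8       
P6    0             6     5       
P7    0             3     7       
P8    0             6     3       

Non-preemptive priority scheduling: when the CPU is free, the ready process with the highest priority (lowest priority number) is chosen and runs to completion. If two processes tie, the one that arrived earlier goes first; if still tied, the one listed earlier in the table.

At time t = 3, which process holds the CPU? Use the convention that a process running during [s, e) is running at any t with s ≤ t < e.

P1

Gantt: | P3 0-2 | P1 2-4 | P8 4-10 | P4 10-18 | P6 18-24 | P2 24-31 | P7 31-34 | P5 34-39 |
Completion: P1=4  P2=31  P3=2  P4=18  P5=39  P6=24  P7=34  P8=10
Turnaround (C−A): P1=4  P2=31  P3=2  P4=18  P5=39  P6=24  P7=34  P8=10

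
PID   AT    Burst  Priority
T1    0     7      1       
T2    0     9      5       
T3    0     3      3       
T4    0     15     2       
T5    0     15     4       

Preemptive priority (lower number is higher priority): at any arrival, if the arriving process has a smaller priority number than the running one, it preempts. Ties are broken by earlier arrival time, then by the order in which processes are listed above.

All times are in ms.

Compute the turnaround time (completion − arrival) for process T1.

7

Timeline: | T1 0-7 | T4 7-22 | T3 22-25 | T5 25-40 | T2 40-49 |
Completion: T1=7  T2=49  T3=25  T4=22  T5=40
Turnaround(T1) = completion − arrival = 7 − 0 = 7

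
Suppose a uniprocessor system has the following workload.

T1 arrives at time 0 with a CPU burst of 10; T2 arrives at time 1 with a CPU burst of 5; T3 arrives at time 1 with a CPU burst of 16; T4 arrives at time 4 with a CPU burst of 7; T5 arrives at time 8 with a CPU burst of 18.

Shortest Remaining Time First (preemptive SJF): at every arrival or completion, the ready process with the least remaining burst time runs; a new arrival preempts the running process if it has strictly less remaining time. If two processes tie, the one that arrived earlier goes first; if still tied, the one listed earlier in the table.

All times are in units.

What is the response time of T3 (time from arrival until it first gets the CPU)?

Timeline: | T1 0-1 | T2 1-6 | T4 6-13 | T1 13-22 | T3 22-38 | T5 38-56 |
Completion: T1=22  T2=6  T3=38  T4=13  T5=56
Response(T3) = first start − arrival = 22 − 1 = 21

21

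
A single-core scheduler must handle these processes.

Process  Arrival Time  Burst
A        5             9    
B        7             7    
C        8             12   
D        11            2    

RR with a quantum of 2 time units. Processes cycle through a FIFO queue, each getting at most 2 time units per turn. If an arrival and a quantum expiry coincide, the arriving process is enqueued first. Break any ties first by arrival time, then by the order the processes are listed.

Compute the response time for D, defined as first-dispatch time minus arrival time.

4

Gantt: | idle 0-5 | A 5-7 | B 7-9 | A 9-11 | C 11-13 | B 13-15 | D 15-17 | A 17-19 | C 19-21 | B 21-23 | A 23-25 | C 25-27 | B 27-28 | A 28-29 | C 29-35 |
Completion: A=29  B=28  C=35  D=17
Response(D) = first start − arrival = 15 − 11 = 4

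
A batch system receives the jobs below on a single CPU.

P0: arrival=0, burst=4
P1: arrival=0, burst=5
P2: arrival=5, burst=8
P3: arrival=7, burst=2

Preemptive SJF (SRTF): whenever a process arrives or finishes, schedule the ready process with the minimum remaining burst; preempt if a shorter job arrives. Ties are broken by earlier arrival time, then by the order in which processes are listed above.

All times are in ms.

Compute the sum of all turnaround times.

31

Gantt: | P0 0-4 | P1 4-9 | P3 9-11 | P2 11-19 |
Completion: P0=4  P1=9  P2=19  P3=11
Turnaround = completion − arrival: P0=4, P1=9, P2=14, P3=4
Total turnaround = 4 + 9 + 14 + 4 = 31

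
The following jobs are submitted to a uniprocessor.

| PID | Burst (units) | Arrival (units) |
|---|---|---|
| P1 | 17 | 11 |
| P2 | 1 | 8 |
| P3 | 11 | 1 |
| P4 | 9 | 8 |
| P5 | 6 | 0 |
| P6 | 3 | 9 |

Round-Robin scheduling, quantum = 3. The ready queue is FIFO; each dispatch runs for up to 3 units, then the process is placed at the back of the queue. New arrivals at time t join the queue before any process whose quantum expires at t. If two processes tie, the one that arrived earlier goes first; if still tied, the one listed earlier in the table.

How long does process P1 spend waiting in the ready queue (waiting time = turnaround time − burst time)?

Timeline: | P5 0-3 | P3 3-6 | P5 6-9 | P3 9-12 | P2 12-13 | P4 13-16 | P6 16-19 | P1 19-22 | P3 22-25 | P4 25-28 | P1 28-31 | P3 31-33 | P4 33-36 | P1 36-47 |
Completion: P1=47  P2=13  P3=33  P4=36  P5=9  P6=19
Turnaround (C−A): P1=36  P2=5  P3=32  P4=28  P5=9  P6=10
Waiting(P1) = turnaround − burst = 36 − 17 = 19

19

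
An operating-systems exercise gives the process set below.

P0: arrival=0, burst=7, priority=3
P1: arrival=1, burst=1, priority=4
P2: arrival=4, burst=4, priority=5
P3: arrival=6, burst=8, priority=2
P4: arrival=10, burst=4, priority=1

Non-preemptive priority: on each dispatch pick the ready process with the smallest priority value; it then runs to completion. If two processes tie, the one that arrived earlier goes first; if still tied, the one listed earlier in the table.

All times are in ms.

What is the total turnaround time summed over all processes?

Timeline: | P0 0-7 | P3 7-15 | P4 15-19 | P1 19-20 | P2 20-24 |
Completion: P0=7  P1=20  P2=24  P3=15  P4=19
Turnaround (C−A): P0=7  P1=19  P2=20  P3=9  P4=9
Turnaround = completion − arrival: P0=7, P1=19, P2=20, P3=9, P4=9
Total turnaround = 7 + 19 + 20 + 9 + 9 = 64

64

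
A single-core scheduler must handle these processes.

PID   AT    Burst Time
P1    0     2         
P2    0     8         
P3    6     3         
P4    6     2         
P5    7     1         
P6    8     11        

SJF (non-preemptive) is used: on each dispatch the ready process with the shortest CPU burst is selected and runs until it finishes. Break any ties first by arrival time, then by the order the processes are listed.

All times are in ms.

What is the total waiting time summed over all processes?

25

Timeline: | P1 0-2 | P2 2-10 | P5 10-11 | P4 11-13 | P3 13-16 | P6 16-27 |
Completion: P1=2  P2=10  P3=16  P4=13  P5=11  P6=27
Turnaround (C−A): P1=2  P2=10  P3=10  P4=7  P5=4  P6=19
Waiting = turnaround − burst: P1=0, P2=2, P3=7, P4=5, P5=3, P6=8
Total waiting = 0 + 2 + 7 + 5 + 3 + 8 = 25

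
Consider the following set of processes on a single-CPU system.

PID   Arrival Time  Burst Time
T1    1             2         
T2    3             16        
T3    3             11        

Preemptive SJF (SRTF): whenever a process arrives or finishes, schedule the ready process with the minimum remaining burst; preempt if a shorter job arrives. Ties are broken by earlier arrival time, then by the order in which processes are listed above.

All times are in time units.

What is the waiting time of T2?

11

Schedule: | idle 0-1 | T1 1-3 | T3 3-14 | T2 14-30 |
Completion: T1=3  T2=30  T3=14
Waiting(T2) = turnaround − burst = 27 − 16 = 11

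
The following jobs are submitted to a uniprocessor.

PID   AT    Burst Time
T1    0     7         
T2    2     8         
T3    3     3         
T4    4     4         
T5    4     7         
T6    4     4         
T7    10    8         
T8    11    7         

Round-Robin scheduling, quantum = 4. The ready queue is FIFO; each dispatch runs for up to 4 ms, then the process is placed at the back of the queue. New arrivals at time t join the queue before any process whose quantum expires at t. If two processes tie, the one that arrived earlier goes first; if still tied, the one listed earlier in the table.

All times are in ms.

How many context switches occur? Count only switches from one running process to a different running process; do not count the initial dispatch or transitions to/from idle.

12

Schedule: | T1 0-4 | T2 4-8 | T3 8-11 | T4 11-15 | T5 15-19 | T6 19-23 | T1 23-26 | T2 26-30 | T7 30-34 | T8 34-38 | T5 38-41 | T7 41-45 | T8 45-48 |
Completion: T1=26  T2=30  T3=11  T4=15  T5=41  T6=23  T7=45  T8=48
Turnaround (C−A): T1=26  T2=28  T3=8  T4=11  T5=37  T6=19  T7=35  T8=37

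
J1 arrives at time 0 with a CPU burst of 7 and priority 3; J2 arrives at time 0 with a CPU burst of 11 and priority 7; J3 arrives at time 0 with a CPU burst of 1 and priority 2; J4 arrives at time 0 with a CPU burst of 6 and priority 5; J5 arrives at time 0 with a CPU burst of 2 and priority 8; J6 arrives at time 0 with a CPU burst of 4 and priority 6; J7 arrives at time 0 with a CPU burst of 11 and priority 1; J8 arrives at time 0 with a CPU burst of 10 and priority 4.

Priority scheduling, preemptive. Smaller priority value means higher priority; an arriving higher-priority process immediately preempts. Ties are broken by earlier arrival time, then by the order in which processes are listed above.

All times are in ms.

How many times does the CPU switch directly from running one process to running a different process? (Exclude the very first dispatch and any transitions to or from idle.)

7

Schedule: | J7 0-11 | J3 11-12 | J1 12-19 | J8 19-29 | J4 29-35 | J6 35-39 | J2 39-50 | J5 50-52 |
Completion: J1=19  J2=50  J3=12  J4=35  J5=52  J6=39  J7=11  J8=29
Turnaround (C−A): J1=19  J2=50  J3=12  J4=35  J5=52  J6=39  J7=11  J8=29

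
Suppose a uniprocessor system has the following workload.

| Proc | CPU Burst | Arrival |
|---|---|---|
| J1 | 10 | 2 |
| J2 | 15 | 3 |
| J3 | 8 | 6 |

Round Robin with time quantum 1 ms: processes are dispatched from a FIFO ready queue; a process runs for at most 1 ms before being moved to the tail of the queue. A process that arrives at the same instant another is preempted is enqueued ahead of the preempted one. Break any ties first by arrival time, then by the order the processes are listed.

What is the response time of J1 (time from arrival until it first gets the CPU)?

Timeline: | idle 0-2 | J1 2-3 | J2 3-4 | J1 4-5 | J2 5-6 | J1 6-7 | J3 7-8 | J2 8-9 | J1 9-10 | J3 10-11 | J2 11-12 | J1 12-13 | J3 13-14 | J2 14-15 | J1 15-16 | J3 16-17 | J2 17-18 | J1 18-19 | J3 19-20 | J2 20-21 | J1 21-22 | J3 22-23 | J2 23-24 | J1 24-25 | J3 25-26 | J2 26-27 | J1 27-28 | J3 28-29 | J2 29-35 |
Completion: J1=28  J2=35  J3=29
Response(J1) = first start − arrival = 2 − 2 = 0

0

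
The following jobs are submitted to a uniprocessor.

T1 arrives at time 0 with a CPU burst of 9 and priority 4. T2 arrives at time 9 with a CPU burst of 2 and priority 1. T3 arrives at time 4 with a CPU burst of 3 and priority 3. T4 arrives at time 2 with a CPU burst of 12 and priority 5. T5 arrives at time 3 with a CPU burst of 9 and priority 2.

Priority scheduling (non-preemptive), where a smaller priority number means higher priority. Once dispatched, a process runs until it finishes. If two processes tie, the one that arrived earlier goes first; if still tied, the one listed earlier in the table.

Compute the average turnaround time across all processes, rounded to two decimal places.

16.00

Schedule: | T1 0-9 | T2 9-11 | T5 11-20 | T3 20-23 | T4 23-35 |
Completion: T1=9  T2=11  T3=23  T4=35  T5=20
Turnaround times: T1=9, T2=2, T3=19, T4=33, T5=17
Average turnaround = (9+2+19+33+17) / 5 = 80/5 = 16.00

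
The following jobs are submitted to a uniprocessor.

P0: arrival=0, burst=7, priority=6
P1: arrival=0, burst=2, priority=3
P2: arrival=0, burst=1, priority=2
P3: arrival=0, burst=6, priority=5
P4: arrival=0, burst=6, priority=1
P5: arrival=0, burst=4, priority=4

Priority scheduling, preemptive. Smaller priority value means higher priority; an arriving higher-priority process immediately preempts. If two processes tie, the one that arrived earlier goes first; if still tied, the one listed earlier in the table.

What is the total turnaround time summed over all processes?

Gantt: | P4 0-6 | P2 6-7 | P1 7-9 | P5 9-13 | P3 13-19 | P0 19-26 |
Completion: P0=26  P1=9  P2=7  P3=19  P4=6  P5=13
Turnaround (C−A): P0=26  P1=9  P2=7  P3=19  P4=6  P5=13
Turnaround = completion − arrival: P0=26, P1=9, P2=7, P3=19, P4=6, P5=13
Total turnaround = 26 + 9 + 7 + 19 + 6 + 13 = 80

80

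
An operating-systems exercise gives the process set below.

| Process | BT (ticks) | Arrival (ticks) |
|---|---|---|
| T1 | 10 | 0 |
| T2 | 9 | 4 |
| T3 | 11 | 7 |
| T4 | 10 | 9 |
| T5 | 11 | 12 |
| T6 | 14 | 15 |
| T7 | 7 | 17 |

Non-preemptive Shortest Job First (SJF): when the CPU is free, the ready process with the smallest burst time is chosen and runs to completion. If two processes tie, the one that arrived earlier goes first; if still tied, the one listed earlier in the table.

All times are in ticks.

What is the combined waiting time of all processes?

132

Timeline: | T1 0-10 | T2 10-19 | T7 19-26 | T4 26-36 | T3 36-47 | T5 47-58 | T6 58-72 |
Completion: T1=10  T2=19  T3=47  T4=36  T5=58  T6=72  T7=26
Waiting = turnaround − burst: T1=0, T2=6, T3=29, T4=17, T5=35, T6=43, T7=2
Total waiting = 0 + 6 + 29 + 17 + 35 + 43 + 2 = 132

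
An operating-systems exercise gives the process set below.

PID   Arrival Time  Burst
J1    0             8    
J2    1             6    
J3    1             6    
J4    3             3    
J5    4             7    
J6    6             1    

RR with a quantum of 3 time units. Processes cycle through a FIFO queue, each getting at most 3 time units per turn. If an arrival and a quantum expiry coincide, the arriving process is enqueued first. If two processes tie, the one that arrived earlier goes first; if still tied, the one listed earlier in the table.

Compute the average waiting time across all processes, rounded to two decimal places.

Timeline: | J1 0-3 | J2 3-6 | J3 6-9 | J4 9-12 | J1 12-15 | J5 15-18 | J6 18-19 | J2 19-22 | J3 22-25 | J1 25-27 | J5 27-31 |
Completion: J1=27  J2=22  J3=25  J4=12  J5=31  J6=19
Waiting times: J1=19, J2=15, J3=18, J4=6, J5=20, J6=12
Average waiting = (19+15+18+6+20+12) / 6 = 90/6 = 15.00

15.00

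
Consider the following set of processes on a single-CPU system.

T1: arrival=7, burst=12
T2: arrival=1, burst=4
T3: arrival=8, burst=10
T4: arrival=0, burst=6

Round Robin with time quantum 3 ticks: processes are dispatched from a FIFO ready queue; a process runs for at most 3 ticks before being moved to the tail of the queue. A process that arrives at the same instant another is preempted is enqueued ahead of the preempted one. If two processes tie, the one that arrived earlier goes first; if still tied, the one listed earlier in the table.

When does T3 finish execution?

Schedule: | T4 0-3 | T2 3-6 | T4 6-9 | T2 9-10 | T1 10-13 | T3 13-16 | T1 16-19 | T3 19-22 | T1 22-25 | T3 25-28 | T1 28-31 | T3 31-32 |
Completion: T1=31  T2=10  T3=32  T4=9
Turnaround (C−A): T1=24  T2=9  T3=24  T4=9

32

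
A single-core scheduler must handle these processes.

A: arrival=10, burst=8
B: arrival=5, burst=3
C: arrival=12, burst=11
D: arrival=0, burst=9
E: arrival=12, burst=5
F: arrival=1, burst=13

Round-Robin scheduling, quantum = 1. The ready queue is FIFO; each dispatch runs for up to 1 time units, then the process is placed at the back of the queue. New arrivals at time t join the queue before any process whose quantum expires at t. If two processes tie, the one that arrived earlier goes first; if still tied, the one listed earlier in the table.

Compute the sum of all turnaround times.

Gantt: | D 0-1 | F 1-2 | D 2-3 | F 3-4 | D 4-5 | F 5-6 | B 6-7 | D 7-8 | F 8-9 | B 9-10 | D 10-11 | F 11-12 | A 12-13 | B 13-14 | D 14-15 | C 15-16 | E 16-17 | F 17-18 | A 18-19 | D 19-20 | C 20-21 | E 21-22 | F 22-23 | A 23-24 | D 24-25 | C 25-26 | E 26-27 | F 27-28 | A 28-29 | D 29-30 | C 30-31 | E 31-32 | F 32-33 | A 33-34 | C 34-35 | E 35-36 | F 36-37 | A 37-38 | C 38-39 | F 39-40 | A 40-41 | C 41-42 | F 42-43 | A 43-44 | C 44-45 | F 45-46 | C 46-49 |
Completion: A=44  B=14  C=49  D=30  E=36  F=46
Turnaround (C−A): A=34  B=9  C=37  D=30  E=24  F=45
Turnaround = completion − arrival: A=34, B=9, C=37, D=30, E=24, F=45
Total turnaround = 34 + 9 + 37 + 30 + 24 + 45 = 179

179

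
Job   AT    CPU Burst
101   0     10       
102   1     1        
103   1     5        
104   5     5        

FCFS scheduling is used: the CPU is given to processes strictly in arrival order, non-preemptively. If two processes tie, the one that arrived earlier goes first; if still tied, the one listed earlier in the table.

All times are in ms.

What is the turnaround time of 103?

15

Timeline: | 101 0-10 | 102 10-11 | 103 11-16 | 104 16-21 |
Completion: 101=10  102=11  103=16  104=21
Turnaround (C−A): 101=10  102=10  103=15  104=16
Turnaround(103) = completion − arrival = 16 − 1 = 15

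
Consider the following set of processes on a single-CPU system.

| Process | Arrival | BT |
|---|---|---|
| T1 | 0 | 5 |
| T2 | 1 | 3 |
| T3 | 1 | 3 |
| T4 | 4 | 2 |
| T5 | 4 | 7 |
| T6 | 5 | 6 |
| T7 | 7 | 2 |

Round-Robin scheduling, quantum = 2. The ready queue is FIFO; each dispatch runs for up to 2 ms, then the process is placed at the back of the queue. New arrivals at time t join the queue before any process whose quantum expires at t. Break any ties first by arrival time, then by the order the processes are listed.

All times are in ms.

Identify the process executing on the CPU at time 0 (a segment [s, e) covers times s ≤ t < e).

T1

Timeline: | T1 0-2 | T2 2-4 | T3 4-6 | T1 6-8 | T4 8-10 | T5 10-12 | T2 12-13 | T6 13-15 | T3 15-16 | T7 16-18 | T1 18-19 | T5 19-21 | T6 21-23 | T5 23-25 | T6 25-27 | T5 27-28 |
Completion: T1=19  T2=13  T3=16  T4=10  T5=28  T6=27  T7=18
Turnaround (C−A): T1=19  T2=12  T3=15  T4=6  T5=24  T6=22  T7=11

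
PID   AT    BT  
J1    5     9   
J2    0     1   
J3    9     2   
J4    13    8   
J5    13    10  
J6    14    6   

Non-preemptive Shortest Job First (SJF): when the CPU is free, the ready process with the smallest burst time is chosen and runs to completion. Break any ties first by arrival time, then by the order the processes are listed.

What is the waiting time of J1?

Gantt: | J2 0-1 | idle 1-5 | J1 5-14 | J3 14-16 | J6 16-22 | J4 22-30 | J5 30-40 |
Completion: J1=14  J2=1  J3=16  J4=30  J5=40  J6=22
Waiting(J1) = turnaround − burst = 9 − 9 = 0

0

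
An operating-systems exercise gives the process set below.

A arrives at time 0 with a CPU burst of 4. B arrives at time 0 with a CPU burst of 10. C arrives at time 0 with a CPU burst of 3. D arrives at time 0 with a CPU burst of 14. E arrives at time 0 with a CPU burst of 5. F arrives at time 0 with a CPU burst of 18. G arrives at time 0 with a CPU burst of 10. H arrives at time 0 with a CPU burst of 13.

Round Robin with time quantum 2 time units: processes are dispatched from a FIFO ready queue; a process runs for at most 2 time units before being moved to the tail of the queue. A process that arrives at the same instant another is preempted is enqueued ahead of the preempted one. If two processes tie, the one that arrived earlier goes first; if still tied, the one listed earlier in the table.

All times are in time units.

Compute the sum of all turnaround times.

409

Gantt: | A 0-2 | B 2-4 | C 4-6 | D 6-8 | E 8-10 | F 10-12 | G 12-14 | H 14-16 | A 16-18 | B 18-20 | C 20-21 | D 21-23 | E 23-25 | F 25-27 | G 27-29 | H 29-31 | B 31-33 | D 33-35 | E 35-36 | F 36-38 | G 38-40 | H 40-42 | B 42-44 | D 44-46 | F 46-48 | G 48-50 | H 50-52 | B 52-54 | D 54-56 | F 56-58 | G 58-60 | H 60-62 | D 62-64 | F 64-66 | H 66-68 | D 68-70 | F 70-72 | H 72-73 | F 73-77 |
Completion: A=18  B=54  C=21  D=70  E=36  F=77  G=60  H=73
Turnaround (C−A): A=18  B=54  C=21  D=70  E=36  F=77  G=60  H=73
Turnaround = completion − arrival: A=18, B=54, C=21, D=70, E=36, F=77, G=60, H=73
Total turnaround = 18 + 54 + 21 + 70 + 36 + 77 + 60 + 73 = 409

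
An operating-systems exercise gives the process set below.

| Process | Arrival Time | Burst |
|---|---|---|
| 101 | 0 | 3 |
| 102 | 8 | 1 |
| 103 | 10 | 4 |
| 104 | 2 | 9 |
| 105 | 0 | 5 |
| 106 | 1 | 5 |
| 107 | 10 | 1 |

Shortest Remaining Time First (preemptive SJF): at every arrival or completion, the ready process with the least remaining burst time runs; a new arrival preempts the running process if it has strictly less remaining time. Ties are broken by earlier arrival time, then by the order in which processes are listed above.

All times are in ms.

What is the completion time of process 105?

Gantt: | 101 0-3 | 105 3-8 | 102 8-9 | 106 9-10 | 107 10-11 | 106 11-15 | 103 15-19 | 104 19-28 |
Completion: 101=3  102=9  103=19  104=28  105=8  106=15  107=11

8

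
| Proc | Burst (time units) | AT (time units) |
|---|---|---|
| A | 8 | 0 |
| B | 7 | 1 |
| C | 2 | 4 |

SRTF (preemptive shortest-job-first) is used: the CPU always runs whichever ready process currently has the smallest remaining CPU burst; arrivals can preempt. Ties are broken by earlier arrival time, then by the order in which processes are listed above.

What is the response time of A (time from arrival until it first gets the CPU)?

0

Schedule: | A 0-4 | C 4-6 | A 6-10 | B 10-17 |
Completion: A=10  B=17  C=6
Turnaround (C−A): A=10  B=16  C=2
Response(A) = first start − arrival = 0 − 0 = 0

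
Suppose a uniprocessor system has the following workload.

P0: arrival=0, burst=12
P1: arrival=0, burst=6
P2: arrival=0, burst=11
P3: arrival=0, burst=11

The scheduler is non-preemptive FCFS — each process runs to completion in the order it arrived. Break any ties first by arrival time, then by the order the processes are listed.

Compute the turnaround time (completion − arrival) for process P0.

12

Gantt: | P0 0-12 | P1 12-18 | P2 18-29 | P3 29-40 |
Completion: P0=12  P1=18  P2=29  P3=40
Turnaround(P0) = completion − arrival = 12 − 0 = 12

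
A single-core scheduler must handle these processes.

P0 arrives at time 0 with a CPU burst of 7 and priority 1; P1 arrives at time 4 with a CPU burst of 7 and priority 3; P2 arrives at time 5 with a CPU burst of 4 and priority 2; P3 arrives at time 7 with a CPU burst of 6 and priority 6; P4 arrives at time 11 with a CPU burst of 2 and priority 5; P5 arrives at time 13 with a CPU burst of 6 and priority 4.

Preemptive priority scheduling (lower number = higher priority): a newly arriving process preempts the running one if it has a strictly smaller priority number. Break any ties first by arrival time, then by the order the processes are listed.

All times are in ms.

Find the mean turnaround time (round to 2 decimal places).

13.00

Schedule: | P0 0-7 | P2 7-11 | P1 11-18 | P5 18-24 | P4 24-26 | P3 26-32 |
Completion: P0=7  P1=18  P2=11  P3=32  P4=26  P5=24
Turnaround (C−A): P0=7  P1=14  P2=6  P3=25  P4=15  P5=11
Turnaround times: P0=7, P1=14, P2=6, P3=25, P4=15, P5=11
Average turnaround = (7+14+6+25+15+11) / 6 = 78/6 = 13.00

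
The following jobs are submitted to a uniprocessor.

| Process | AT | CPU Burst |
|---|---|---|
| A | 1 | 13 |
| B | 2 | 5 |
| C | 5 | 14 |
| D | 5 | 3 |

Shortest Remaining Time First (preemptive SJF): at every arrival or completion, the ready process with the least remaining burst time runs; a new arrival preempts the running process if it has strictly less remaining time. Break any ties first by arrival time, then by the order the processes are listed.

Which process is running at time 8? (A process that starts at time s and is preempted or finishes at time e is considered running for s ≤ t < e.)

D

Timeline: | idle 0-1 | A 1-2 | B 2-7 | D 7-10 | A 10-22 | C 22-36 |
Completion: A=22  B=7  C=36  D=10
Turnaround (C−A): A=21  B=5  C=31  D=5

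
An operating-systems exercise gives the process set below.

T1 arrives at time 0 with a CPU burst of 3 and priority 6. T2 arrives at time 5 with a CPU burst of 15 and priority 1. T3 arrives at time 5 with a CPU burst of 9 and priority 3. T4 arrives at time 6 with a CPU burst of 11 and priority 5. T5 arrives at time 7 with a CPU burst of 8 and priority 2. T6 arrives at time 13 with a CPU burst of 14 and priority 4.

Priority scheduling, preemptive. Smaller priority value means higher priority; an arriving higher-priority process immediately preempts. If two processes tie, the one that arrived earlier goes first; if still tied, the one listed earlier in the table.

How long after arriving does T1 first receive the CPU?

0

Schedule: | T1 0-3 | idle 3-5 | T2 5-20 | T5 20-28 | T3 28-37 | T6 37-51 | T4 51-62 |
Completion: T1=3  T2=20  T3=37  T4=62  T5=28  T6=51
Turnaround (C−A): T1=3  T2=15  T3=32  T4=56  T5=21  T6=38
Response(T1) = first start − arrival = 0 − 0 = 0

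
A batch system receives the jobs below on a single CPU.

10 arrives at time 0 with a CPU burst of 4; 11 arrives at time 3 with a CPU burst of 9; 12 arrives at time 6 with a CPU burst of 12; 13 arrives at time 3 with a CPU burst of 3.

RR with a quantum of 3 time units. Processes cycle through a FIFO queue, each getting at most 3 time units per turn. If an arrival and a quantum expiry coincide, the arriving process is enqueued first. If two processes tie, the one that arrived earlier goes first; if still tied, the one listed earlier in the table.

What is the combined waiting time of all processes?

29

Timeline: | 10 0-3 | 11 3-6 | 13 6-9 | 10 9-10 | 12 10-13 | 11 13-16 | 12 16-19 | 11 19-22 | 12 22-28 |
Completion: 10=10  11=22  12=28  13=9
Waiting = turnaround − burst: 10=6, 11=10, 12=10, 13=3
Total waiting = 6 + 10 + 10 + 3 = 29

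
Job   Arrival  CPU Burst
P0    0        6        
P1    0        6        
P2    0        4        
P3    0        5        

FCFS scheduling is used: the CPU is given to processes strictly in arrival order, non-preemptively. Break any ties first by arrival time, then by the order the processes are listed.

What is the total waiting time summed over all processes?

Schedule: | P0 0-6 | P1 6-12 | P2 12-16 | P3 16-21 |
Completion: P0=6  P1=12  P2=16  P3=21
Turnaround (C−A): P0=6  P1=12  P2=16  P3=21
Waiting = turnaround − burst: P0=0, P1=6, P2=12, P3=16
Total waiting = 0 + 6 + 12 + 16 = 34

34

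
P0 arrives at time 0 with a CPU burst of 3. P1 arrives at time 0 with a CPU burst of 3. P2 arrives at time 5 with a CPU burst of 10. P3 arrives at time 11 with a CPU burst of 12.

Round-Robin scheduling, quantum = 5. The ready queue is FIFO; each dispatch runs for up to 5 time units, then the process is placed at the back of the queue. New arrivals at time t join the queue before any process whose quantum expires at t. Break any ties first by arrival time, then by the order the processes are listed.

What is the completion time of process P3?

28

Gantt: | P0 0-3 | P1 3-6 | P2 6-11 | P3 11-16 | P2 16-21 | P3 21-28 |
Completion: P0=3  P1=6  P2=21  P3=28
Turnaround (C−A): P0=3  P1=6  P2=16  P3=17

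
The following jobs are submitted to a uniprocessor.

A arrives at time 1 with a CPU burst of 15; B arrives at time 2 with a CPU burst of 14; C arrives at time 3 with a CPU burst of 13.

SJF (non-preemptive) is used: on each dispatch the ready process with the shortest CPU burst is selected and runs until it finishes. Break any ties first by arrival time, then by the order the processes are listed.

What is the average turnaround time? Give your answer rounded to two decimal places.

Schedule: | idle 0-1 | A 1-16 | C 16-29 | B 29-43 |
Completion: A=16  B=43  C=29
Turnaround times: A=15, B=41, C=26
Average turnaround = (15+41+26) / 3 = 82/3 = 27.33

27.33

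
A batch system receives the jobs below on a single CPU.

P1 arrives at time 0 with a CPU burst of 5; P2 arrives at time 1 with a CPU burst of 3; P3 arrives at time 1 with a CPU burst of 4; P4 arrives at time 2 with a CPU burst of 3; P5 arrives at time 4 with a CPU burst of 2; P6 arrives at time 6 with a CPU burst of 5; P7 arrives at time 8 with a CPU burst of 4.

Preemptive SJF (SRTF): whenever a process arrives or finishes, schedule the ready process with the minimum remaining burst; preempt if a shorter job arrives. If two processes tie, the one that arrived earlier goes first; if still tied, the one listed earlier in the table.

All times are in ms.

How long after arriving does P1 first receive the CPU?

Gantt: | P1 0-1 | P2 1-4 | P5 4-6 | P4 6-9 | P1 9-13 | P3 13-17 | P7 17-21 | P6 21-26 |
Completion: P1=13  P2=4  P3=17  P4=9  P5=6  P6=26  P7=21
Turnaround (C−A): P1=13  P2=3  P3=16  P4=7  P5=2  P6=20  P7=13
Response(P1) = first start − arrival = 0 − 0 = 0

0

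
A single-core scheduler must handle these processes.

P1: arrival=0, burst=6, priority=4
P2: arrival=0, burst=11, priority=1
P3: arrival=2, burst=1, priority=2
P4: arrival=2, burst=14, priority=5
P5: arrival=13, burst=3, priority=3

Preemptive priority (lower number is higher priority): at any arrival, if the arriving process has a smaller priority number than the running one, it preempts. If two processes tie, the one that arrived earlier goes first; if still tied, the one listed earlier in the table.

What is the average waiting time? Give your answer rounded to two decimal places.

Schedule: | P2 0-11 | P3 11-12 | P1 12-13 | P5 13-16 | P1 16-21 | P4 21-35 |
Completion: P1=21  P2=11  P3=12  P4=35  P5=16
Turnaround (C−A): P1=21  P2=11  P3=10  P4=33  P5=3
Waiting times: P1=15, P2=0, P3=9, P4=19, P5=0
Average waiting = (15+0+9+19+0) / 5 = 43/5 = 8.60

8.60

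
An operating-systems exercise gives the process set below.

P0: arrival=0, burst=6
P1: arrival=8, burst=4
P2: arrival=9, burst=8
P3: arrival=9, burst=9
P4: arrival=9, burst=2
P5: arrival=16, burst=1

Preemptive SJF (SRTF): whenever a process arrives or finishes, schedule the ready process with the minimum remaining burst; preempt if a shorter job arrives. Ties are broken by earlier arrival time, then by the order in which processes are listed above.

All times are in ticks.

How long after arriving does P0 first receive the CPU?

Schedule: | P0 0-6 | idle 6-8 | P1 8-9 | P4 9-11 | P1 11-14 | P2 14-16 | P5 16-17 | P2 17-23 | P3 23-32 |
Completion: P0=6  P1=14  P2=23  P3=32  P4=11  P5=17
Turnaround (C−A): P0=6  P1=6  P2=14  P3=23  P4=2  P5=1
Response(P0) = first start − arrival = 0 − 0 = 0

0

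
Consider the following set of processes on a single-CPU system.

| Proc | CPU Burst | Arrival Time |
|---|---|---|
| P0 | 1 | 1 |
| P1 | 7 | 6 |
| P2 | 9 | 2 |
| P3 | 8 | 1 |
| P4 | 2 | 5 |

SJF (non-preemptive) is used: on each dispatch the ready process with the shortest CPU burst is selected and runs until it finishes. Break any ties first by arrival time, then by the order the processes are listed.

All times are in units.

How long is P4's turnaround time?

Timeline: | idle 0-1 | P0 1-2 | P3 2-10 | P4 10-12 | P1 12-19 | P2 19-28 |
Completion: P0=2  P1=19  P2=28  P3=10  P4=12
Turnaround (C−A): P0=1  P1=13  P2=26  P3=9  P4=7
Turnaround(P4) = completion − arrival = 12 − 5 = 7

7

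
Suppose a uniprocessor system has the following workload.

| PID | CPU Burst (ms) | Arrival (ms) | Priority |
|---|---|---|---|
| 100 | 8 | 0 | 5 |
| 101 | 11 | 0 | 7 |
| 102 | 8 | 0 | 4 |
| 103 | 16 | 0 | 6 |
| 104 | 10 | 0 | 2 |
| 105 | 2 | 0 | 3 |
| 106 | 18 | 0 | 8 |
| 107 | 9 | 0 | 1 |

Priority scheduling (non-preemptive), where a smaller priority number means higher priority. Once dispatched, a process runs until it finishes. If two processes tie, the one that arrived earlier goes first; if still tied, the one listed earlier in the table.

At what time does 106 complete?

Schedule: | 107 0-9 | 104 9-19 | 105 19-21 | 102 21-29 | 100 29-37 | 103 37-53 | 101 53-64 | 106 64-82 |
Completion: 100=37  101=64  102=29  103=53  104=19  105=21  106=82  107=9

82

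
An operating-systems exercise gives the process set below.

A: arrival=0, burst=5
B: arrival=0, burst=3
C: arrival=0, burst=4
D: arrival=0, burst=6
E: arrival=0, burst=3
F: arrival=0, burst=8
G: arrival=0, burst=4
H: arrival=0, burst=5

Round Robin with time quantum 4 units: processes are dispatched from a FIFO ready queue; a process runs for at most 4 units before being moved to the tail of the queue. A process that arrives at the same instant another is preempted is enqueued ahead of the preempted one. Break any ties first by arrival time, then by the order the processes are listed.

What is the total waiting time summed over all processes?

163

Gantt: | A 0-4 | B 4-7 | C 7-11 | D 11-15 | E 15-18 | F 18-22 | G 22-26 | H 26-30 | A 30-31 | D 31-33 | F 33-37 | H 37-38 |
Completion: A=31  B=7  C=11  D=33  E=18  F=37  G=26  H=38
Waiting = turnaround − burst: A=26, B=4, C=7, D=27, E=15, F=29, G=22, H=33
Total waiting = 26 + 4 + 7 + 27 + 15 + 29 + 22 + 33 = 163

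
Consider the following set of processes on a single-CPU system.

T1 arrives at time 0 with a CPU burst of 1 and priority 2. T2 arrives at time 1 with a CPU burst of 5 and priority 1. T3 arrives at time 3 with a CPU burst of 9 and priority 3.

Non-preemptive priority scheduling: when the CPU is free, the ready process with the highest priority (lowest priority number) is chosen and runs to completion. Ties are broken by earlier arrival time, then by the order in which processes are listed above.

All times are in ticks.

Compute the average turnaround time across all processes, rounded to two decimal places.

Gantt: | T1 0-1 | T2 1-6 | T3 6-15 |
Completion: T1=1  T2=6  T3=15
Turnaround (C−A): T1=1  T2=5  T3=12
Turnaround times: T1=1, T2=5, T3=12
Average turnaround = (1+5+12) / 3 = 18/3 = 6.00

6.00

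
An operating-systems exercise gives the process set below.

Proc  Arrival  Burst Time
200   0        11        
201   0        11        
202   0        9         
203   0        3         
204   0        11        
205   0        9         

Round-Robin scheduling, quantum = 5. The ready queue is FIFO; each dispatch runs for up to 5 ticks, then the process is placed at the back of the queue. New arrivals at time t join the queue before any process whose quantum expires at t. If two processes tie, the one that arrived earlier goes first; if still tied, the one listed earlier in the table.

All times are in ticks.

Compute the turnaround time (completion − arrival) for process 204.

54

Gantt: | 200 0-5 | 201 5-10 | 202 10-15 | 203 15-18 | 204 18-23 | 205 23-28 | 200 28-33 | 201 33-38 | 202 38-42 | 204 42-47 | 205 47-51 | 200 51-52 | 201 52-53 | 204 53-54 |
Completion: 200=52  201=53  202=42  203=18  204=54  205=51
Turnaround (C−A): 200=52  201=53  202=42  203=18  204=54  205=51
Turnaround(204) = completion − arrival = 54 − 0 = 54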